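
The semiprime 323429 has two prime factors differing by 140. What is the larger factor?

643

Since p = q + 140, we have 323429 = q(q + 140), so q² + 140q − 323429 = 0.
Discriminant: 140² + 4·323429 = 19600 + 1293716 = 1313316; √1313316 = 1146.
q = (−140 + 1146)/2 = 503, and p = q + 140 = 643.
Check: 503 · 643 = 323429.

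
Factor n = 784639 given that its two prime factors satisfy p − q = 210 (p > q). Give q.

Since p = q + 210, we have 784639 = q(q + 210), so q² + 210q − 784639 = 0.
Discriminant: 210² + 4·784639 = 44100 + 3138556 = 3182656; √3182656 = 1784.
q = (−210 + 1784)/2 = 787, and p = q + 210 = 997.
Check: 787 · 997 = 784639.

787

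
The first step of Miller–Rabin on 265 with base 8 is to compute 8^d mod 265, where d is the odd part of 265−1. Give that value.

58

265 − 1 = 264 = 2^3 · 33, so d = 33.
8^1 ≡ 8 (mod 265)
8^2 ≡ 8^2 = 64 ≡ 64 (mod 265)
8^4 ≡ 64^2 = 4096 ≡ 121 (mod 265)
8^8 ≡ 121^2 = 14641 ≡ 66 (mod 265)
8^16 ≡ 66^2 = 4356 ≡ 116 (mod 265)
8^32 ≡ 116^2 = 13456 ≡ 206 (mod 265)
33 = 32 + 1 in binary powers of 2.
So 8^33 ≡ 206 · 8 ≡ 58 (mod 265).
Squaring chain: 58 → 184 → 201; never reaches −1, so base 8 is a Miller–Rabin witness that 265 is composite.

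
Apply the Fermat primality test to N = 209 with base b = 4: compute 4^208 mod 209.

42

4^1 ≡ 4 (mod 209)
4^2 ≡ 4^2 = 16 ≡ 16 (mod 209)
4^4 ≡ 16^2 = 256 ≡ 47 (mod 209)
4^8 ≡ 47^2 = 2209 ≡ 119 (mod 209)
4^16 ≡ 119^2 = 14161 ≡ 158 (mod 209)
4^32 ≡ 158^2 = 24964 ≡ 93 (mod 209)
4^64 ≡ 93^2 = 8649 ≡ 80 (mod 209)
4^128 ≡ 80^2 = 6400 ≡ 130 (mod 209)
208 = 128 + 64 + 16 in binary powers of 2.
So 4^208 ≡ 130 · 80 · 158 ≡ 42 (mod 209).
Since 42 ≠ 1, base 4 is a Fermat witness: 209 is composite.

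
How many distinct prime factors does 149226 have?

6

149226 = 2 · 74613
74613 = 3 · 24871
24871 = 7 · 3553
3553 = 11 · 323
323 = 17 · 19
149226 = 2 · 3 · 7 · 11 · 17 · 19, which has 6 distinct prime factors.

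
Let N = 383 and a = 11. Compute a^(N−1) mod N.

11^1 ≡ 11 (mod 383)
11^2 ≡ 11^2 = 121 ≡ 121 (mod 383)
11^4 ≡ 121^2 = 14641 ≡ 87 (mod 383)
11^8 ≡ 87^2 = 7569 ≡ 292 (mod 383)
11^16 ≡ 292^2 = 85264 ≡ 238 (mod 383)
11^32 ≡ 238^2 = 56644 ≡ 343 (mod 383)
11^64 ≡ 343^2 = 117649 ≡ 68 (mod 383)
11^128 ≡ 68^2 = 4624 ≡ 28 (mod 383)
11^256 ≡ 28^2 = 784 ≡ 18 (mod 383)
382 = 256 + 64 + 32 + 16 + 8 + 4 + 2 in binary powers of 2.
So 11^382 ≡ 18 · 68 · 343 · 238 · 292 · 87 · 121 ≡ 1 (mod 383).
Since the result is 1, base 11 gives no evidence that 383 is composite.

1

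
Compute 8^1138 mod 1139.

1067

8^1 ≡ 8 (mod 1139)
8^2 ≡ 8^2 = 64 ≡ 64 (mod 1139)
8^4 ≡ 64^2 = 4096 ≡ 679 (mod 1139)
8^8 ≡ 679^2 = 461041 ≡ 885 (mod 1139)
8^16 ≡ 885^2 = 783225 ≡ 732 (mod 1139)
8^32 ≡ 732^2 = 535824 ≡ 494 (mod 1139)
8^64 ≡ 494^2 = 244036 ≡ 290 (mod 1139)
8^128 ≡ 290^2 = 84100 ≡ 953 (mod 1139)
8^256 ≡ 953^2 = 908209 ≡ 426 (mod 1139)
8^512 ≡ 426^2 = 181476 ≡ 375 (mod 1139)
8^1024 ≡ 375^2 = 140625 ≡ 528 (mod 1139)
1138 = 1024 + 64 + 32 + 16 + 2 in binary powers of 2.
So 8^1138 ≡ 528 · 290 · 494 · 732 · 64 ≡ 1067 (mod 1139).
Since 1067 ≠ 1, base 8 is a Fermat witness: 1139 is composite.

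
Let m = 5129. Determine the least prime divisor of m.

5129 is odd.
Digit sum 17, not divisible by 3.
Ends in 9: not divisible by 5.
7: 5129 = 7·732 + 5
11: 5129 = 11·466 + 3
13: 5129 = 13·394 + 7
17: 5129 = 17·301 + 12
19: 5129 = 19·269 + 18
23: 5129 = 23·223

23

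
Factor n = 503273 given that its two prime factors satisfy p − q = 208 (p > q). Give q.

613

Since p = q + 208, we have 503273 = q(q + 208), so q² + 208q − 503273 = 0.
Discriminant: 208² + 4·503273 = 43264 + 2013092 = 2056356; √2056356 = 1434.
q = (−208 + 1434)/2 = 613, and p = q + 208 = 821.
Check: 613 · 821 = 503273.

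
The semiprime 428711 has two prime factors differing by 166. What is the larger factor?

743

Since p = q + 166, we have 428711 = q(q + 166), so q² + 166q − 428711 = 0.
Discriminant: 166² + 4·428711 = 27556 + 1714844 = 1742400; √1742400 = 1320.
q = (−166 + 1320)/2 = 577, and p = q + 166 = 743.
Check: 577 · 743 = 428711.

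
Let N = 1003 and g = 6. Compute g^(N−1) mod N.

6^1 ≡ 6 (mod 1003)
6^2 ≡ 6^2 = 36 ≡ 36 (mod 1003)
6^4 ≡ 36^2 = 1296 ≡ 293 (mod 1003)
6^8 ≡ 293^2 = 85849 ≡ 594 (mod 1003)
6^16 ≡ 594^2 = 352836 ≡ 783 (mod 1003)
6^32 ≡ 783^2 = 613089 ≡ 256 (mod 1003)
6^64 ≡ 256^2 = 65536 ≡ 341 (mod 1003)
6^128 ≡ 341^2 = 116281 ≡ 936 (mod 1003)
6^256 ≡ 936^2 = 876096 ≡ 477 (mod 1003)
6^512 ≡ 477^2 = 227529 ≡ 851 (mod 1003)
1002 = 512 + 256 + 128 + 64 + 32 + 8 + 2 in binary powers of 2.
So 6^1002 ≡ 851 · 477 · 936 · 341 · 256 · 594 · 36 ≡ 134 (mod 1003).
Since 134 ≠ 1, base 6 is a Fermat witness: 1003 is composite.

134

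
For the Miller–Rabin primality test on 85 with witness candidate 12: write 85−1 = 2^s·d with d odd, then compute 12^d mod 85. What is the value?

37

85 − 1 = 84 = 2^2 · 21, so d = 21.
12^1 ≡ 12 (mod 85)
12^2 ≡ 12^2 = 144 ≡ 59 (mod 85)
12^4 ≡ 59^2 = 3481 ≡ 81 (mod 85)
12^8 ≡ 81^2 = 6561 ≡ 16 (mod 85)
12^16 ≡ 16^2 = 256 ≡ 1 (mod 85)
21 = 16 + 4 + 1 in binary powers of 2.
So 12^21 ≡ 1 · 81 · 12 ≡ 37 (mod 85).
Squaring chain: 37 → 9; never reaches −1, so base 12 is a Miller–Rabin witness that 85 is composite.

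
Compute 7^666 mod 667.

326

7^1 ≡ 7 (mod 667)
7^2 ≡ 7^2 = 49 ≡ 49 (mod 667)
7^4 ≡ 49^2 = 2401 ≡ 400 (mod 667)
7^8 ≡ 400^2 = 160000 ≡ 587 (mod 667)
7^16 ≡ 587^2 = 344569 ≡ 397 (mod 667)
7^32 ≡ 397^2 = 157609 ≡ 197 (mod 667)
7^64 ≡ 197^2 = 38809 ≡ 123 (mod 667)
7^128 ≡ 123^2 = 15129 ≡ 455 (mod 667)
7^256 ≡ 455^2 = 207025 ≡ 255 (mod 667)
7^512 ≡ 255^2 = 65025 ≡ 326 (mod 667)
666 = 512 + 128 + 16 + 8 + 2 in binary powers of 2.
So 7^666 ≡ 326 · 455 · 397 · 587 · 49 ≡ 326 (mod 667).
Since 326 ≠ 1, base 7 is a Fermat witness: 667 is composite.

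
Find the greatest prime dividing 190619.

190619 = 11 · 17329
17329 = 13 · 1333
1333 = 31 · 43
43 is prime.
So 190619 = 11 · 13 · 31 · 43; the largest prime factor is 43.

43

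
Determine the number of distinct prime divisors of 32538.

32538 = 2 · 16269
16269 = 3 · 5423
5423 = 11 · 493
493 = 17 · 29
32538 = 2 · 3 · 11 · 17 · 29, which has 5 distinct prime factors.

5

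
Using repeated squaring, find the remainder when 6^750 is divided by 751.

1

6^1 ≡ 6 (mod 751)
6^2 ≡ 6^2 = 36 ≡ 36 (mod 751)
6^4 ≡ 36^2 = 1296 ≡ 545 (mod 751)
6^8 ≡ 545^2 = 297025 ≡ 380 (mod 751)
6^16 ≡ 380^2 = 144400 ≡ 208 (mod 751)
6^32 ≡ 208^2 = 43264 ≡ 457 (mod 751)
6^64 ≡ 457^2 = 208849 ≡ 71 (mod 751)
6^128 ≡ 71^2 = 5041 ≡ 535 (mod 751)
6^256 ≡ 535^2 = 286225 ≡ 94 (mod 751)
6^512 ≡ 94^2 = 8836 ≡ 575 (mod 751)
750 = 512 + 128 + 64 + 32 + 8 + 4 + 2 in binary powers of 2.
So 6^750 ≡ 575 · 535 · 71 · 457 · 380 · 545 · 36 ≡ 1 (mod 751).
Since the result is 1, base 6 gives no evidence that 751 is composite.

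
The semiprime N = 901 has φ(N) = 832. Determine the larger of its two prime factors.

φ(n) = (p−1)(q−1) = n − (p+q) + 1, so p + q = 901 − 832 + 1 = 70.
p and q are the roots of t² − 70t + 901 = 0.
Discriminant: 70² − 4·901 = 4900 − 3604 = 1296; √1296 = 36.
q = (70 − 36)/2 = 17, p = (70 + 36)/2 = 53.
Check: 17 · 53 = 901.

53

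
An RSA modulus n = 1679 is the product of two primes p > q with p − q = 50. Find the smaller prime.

Since p = q + 50, we have 1679 = q(q + 50), so q² + 50q − 1679 = 0.
Discriminant: 50² + 4·1679 = 2500 + 6716 = 9216; √9216 = 96.
q = (−50 + 96)/2 = 23, and p = q + 50 = 73.
Check: 23 · 73 = 1679.

23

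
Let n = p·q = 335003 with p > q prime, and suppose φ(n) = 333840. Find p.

φ(n) = (p−1)(q−1) = n − (p+q) + 1, so p + q = 335003 − 333840 + 1 = 1164.
p and q are the roots of t² − 1164t + 335003 = 0.
Discriminant: 1164² − 4·335003 = 1354896 − 1340012 = 14884; √14884 = 122.
q = (1164 − 122)/2 = 521, p = (1164 + 122)/2 = 643.
Check: 521 · 643 = 335003.

643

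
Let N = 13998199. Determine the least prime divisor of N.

13998199 is odd.
Digit sum 49, not divisible by 3.
Ends in 9: not divisible by 5.
7: 13998199 = 7·1999742 + 5
11: 13998199 = 11·1272563 + 6
13: 13998199 = 13·1076784 + 7
17: 13998199 = 17·823423 + 8
19: 13998199 = 19·736747 + 6
23: 13998199 = 23·608617 + 8
29: 13998199 = 29·482696 + 15
31: 13998199 = 31·451554 + 25
37: 13998199 = 37·378329 + 26
41: 13998199 = 41·341419 + 20
43: 13998199 = 43·325539 + 22
47: 13998199 = 47·297834 + 1
53: 13998199 = 53·264116 + 51
59: 13998199 = 59·237257 + 36
61: 13998199 = 61·229478 + 41
67: 13998199 = 67·208928 + 23
71: 13998199 = 71·197157 + 52
73: 13998199 = 73·191756 + 11
79: 13998199 = 79·177192 + 31
83: 13998199 = 83·168653

83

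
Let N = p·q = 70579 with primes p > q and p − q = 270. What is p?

433

Since p = q + 270, we have 70579 = q(q + 270), so q² + 270q − 70579 = 0.
Discriminant: 270² + 4·70579 = 72900 + 282316 = 355216; √355216 = 596.
q = (−270 + 596)/2 = 163, and p = q + 270 = 433.
Check: 163 · 433 = 70579.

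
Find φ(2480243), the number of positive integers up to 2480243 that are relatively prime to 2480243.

Factor: 2480243 = 71 · 181 · 193.
φ(2480243) = (71−1) · (181−1) · (193−1) = 70 · 180 · 192 = 2419200.

2419200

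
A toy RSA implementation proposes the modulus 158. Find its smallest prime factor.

158 is even: 2 divides it.

2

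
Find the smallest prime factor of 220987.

220987 is odd.
Digit sum 28, not divisible by 3.
Ends in 7: not divisible by 5.
7: 220987 = 7·31569 + 4
11: 220987 = 11·20089 + 8
13: 220987 = 13·16999

13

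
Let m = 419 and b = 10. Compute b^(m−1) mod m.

10^1 ≡ 10 (mod 419)
10^2 ≡ 10^2 = 100 ≡ 100 (mod 419)
10^4 ≡ 100^2 = 10000 ≡ 363 (mod 419)
10^8 ≡ 363^2 = 131769 ≡ 203 (mod 419)
10^16 ≡ 203^2 = 41209 ≡ 147 (mod 419)
10^32 ≡ 147^2 = 21609 ≡ 240 (mod 419)
10^64 ≡ 240^2 = 57600 ≡ 197 (mod 419)
10^128 ≡ 197^2 = 38809 ≡ 261 (mod 419)
10^256 ≡ 261^2 = 68121 ≡ 243 (mod 419)
418 = 256 + 128 + 32 + 2 in binary powers of 2.
So 10^418 ≡ 243 · 261 · 240 · 100 ≡ 1 (mod 419).
Since the result is 1, base 10 gives no evidence that 419 is composite.

1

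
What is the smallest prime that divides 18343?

18343 is odd.
Digit sum 19, not divisible by 3.
Ends in 3: not divisible by 5.
7: 18343 = 7·2620 + 3
11: 18343 = 11·1667 + 6
13: 18343 = 13·1411

13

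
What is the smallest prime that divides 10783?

41

10783 is odd.
Digit sum 19, not divisible by 3.
Ends in 3: not divisible by 5.
7: 10783 = 7·1540 + 3
11: 10783 = 11·980 + 3
13: 10783 = 13·829 + 6
17: 10783 = 17·634 + 5
19: 10783 = 19·567 + 10
23: 10783 = 23·468 + 19
29: 10783 = 29·371 + 24
31: 10783 = 31·347 + 26
37: 10783 = 37·291 + 16
41: 10783 = 41·263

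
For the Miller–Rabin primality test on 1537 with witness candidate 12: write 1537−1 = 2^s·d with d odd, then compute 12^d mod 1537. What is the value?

1537 − 1 = 1536 = 2^9 · 3, so d = 3.
12^1 ≡ 12 (mod 1537)
12^2 ≡ 12^2 = 144 ≡ 144 (mod 1537)
3 = 2 + 1 in binary powers of 2.
So 12^3 ≡ 144 · 12 ≡ 191 (mod 1537).
Squaring chain: 191 → 1130 → 1190 → 523 → 1480 → 175 → 1422 → 929 → 784; never reaches −1, so base 12 is a Miller–Rabin witness that 1537 is composite.

191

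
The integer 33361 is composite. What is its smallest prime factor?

33361 is odd.
Digit sum 16, not divisible by 3.
Ends in 1: not divisible by 5.
7: 33361 = 7·4765 + 6
11: 33361 = 11·3032 + 9
13: 33361 = 13·2566 + 3
17: 33361 = 17·1962 + 7
19: 33361 = 19·1755 + 16
23: 33361 = 23·1450 + 11
29: 33361 = 29·1150 + 11
31: 33361 = 31·1076 + 5
37: 33361 = 37·901 + 24
41: 33361 = 41·813 + 28
43: 33361 = 43·775 + 36
47: 33361 = 47·709 + 38
53: 33361 = 53·629 + 24
59: 33361 = 59·565 + 26
61: 33361 = 61·546 + 55
67: 33361 = 67·497 + 62
71: 33361 = 71·469 + 62
73: 33361 = 73·457

73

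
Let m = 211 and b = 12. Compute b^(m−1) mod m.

1

12^1 ≡ 12 (mod 211)
12^2 ≡ 12^2 = 144 ≡ 144 (mod 211)
12^4 ≡ 144^2 = 20736 ≡ 58 (mod 211)
12^8 ≡ 58^2 = 3364 ≡ 199 (mod 211)
12^16 ≡ 199^2 = 39601 ≡ 144 (mod 211)
12^32 ≡ 144^2 = 20736 ≡ 58 (mod 211)
12^64 ≡ 58^2 = 3364 ≡ 199 (mod 211)
12^128 ≡ 199^2 = 39601 ≡ 144 (mod 211)
210 = 128 + 64 + 16 + 2 in binary powers of 2.
So 12^210 ≡ 144 · 199 · 144 · 144 ≡ 1 (mod 211).
Since the result is 1, base 12 gives no evidence that 211 is composite.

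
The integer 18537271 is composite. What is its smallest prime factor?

18537271 is odd.
Digit sum 34, not divisible by 3.
Ends in 1: not divisible by 5.
7: 18537271 = 7·2648181 + 4
11: 18537271 = 11·1685206 + 5
13: 18537271 = 13·1425943 + 12
17: 18537271 = 17·1090427 + 12
19: 18537271 = 19·975645 + 16
23: 18537271 = 23·805968 + 7
29: 18537271 = 29·639216 + 7
31: 18537271 = 31·597976 + 15
37: 18537271 = 37·501007 + 12
41: 18537271 = 41·452128 + 23
43: 18537271 = 43·431099 + 14
47: 18537271 = 47·394410 + 1
53: 18537271 = 53·349759 + 44
59: 18537271 = 59·314191 + 2
61: 18537271 = 61·303889 + 42
67: 18537271 = 67·276675 + 46
71: 18537271 = 71·261088 + 23
73: 18537271 = 73·253935 + 16
79: 18537271 = 79·234649

79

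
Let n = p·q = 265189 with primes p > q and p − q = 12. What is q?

509

Since p = q + 12, we have 265189 = q(q + 12), so q² + 12q − 265189 = 0.
Discriminant: 12² + 4·265189 = 144 + 1060756 = 1060900; √1060900 = 1030.
q = (−12 + 1030)/2 = 509, and p = q + 12 = 521.
Check: 509 · 521 = 265189.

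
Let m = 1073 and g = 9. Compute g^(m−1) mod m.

194

9^1 ≡ 9 (mod 1073)
9^2 ≡ 9^2 = 81 ≡ 81 (mod 1073)
9^4 ≡ 81^2 = 6561 ≡ 123 (mod 1073)
9^8 ≡ 123^2 = 15129 ≡ 107 (mod 1073)
9^16 ≡ 107^2 = 11449 ≡ 719 (mod 1073)
9^32 ≡ 719^2 = 516961 ≡ 848 (mod 1073)
9^64 ≡ 848^2 = 719104 ≡ 194 (mod 1073)
9^128 ≡ 194^2 = 37636 ≡ 81 (mod 1073)
9^256 ≡ 81^2 = 6561 ≡ 123 (mod 1073)
9^512 ≡ 123^2 = 15129 ≡ 107 (mod 1073)
9^1024 ≡ 107^2 = 11449 ≡ 719 (mod 1073)
1072 = 1024 + 32 + 16 in binary powers of 2.
So 9^1072 ≡ 719 · 848 · 719 ≡ 194 (mod 1073).
Since 194 ≠ 1, base 9 is a Fermat witness: 1073 is composite.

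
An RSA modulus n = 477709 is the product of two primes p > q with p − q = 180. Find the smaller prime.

Since p = q + 180, we have 477709 = q(q + 180), so q² + 180q − 477709 = 0.
Discriminant: 180² + 4·477709 = 32400 + 1910836 = 1943236; √1943236 = 1394.
q = (−180 + 1394)/2 = 607, and p = q + 180 = 787.
Check: 607 · 787 = 477709.

607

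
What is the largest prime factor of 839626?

89

839626 = 2 · 419813
419813 = 53 · 7921
7921 = 89 · 89
89 = 89 · 1
So 839626 = 2 · 53 · 89^2; the largest prime factor is 89.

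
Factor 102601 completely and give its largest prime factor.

59

102601 = 37 · 2773
2773 = 47 · 59
59 is prime.
So 102601 = 37 · 47 · 59; the largest prime factor is 59.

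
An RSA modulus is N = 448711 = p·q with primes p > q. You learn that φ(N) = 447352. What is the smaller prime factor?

563

φ(n) = (p−1)(q−1) = n − (p+q) + 1, so p + q = 448711 − 447352 + 1 = 1360.
p and q are the roots of t² − 1360t + 448711 = 0.
Discriminant: 1360² − 4·448711 = 1849600 − 1794844 = 54756; √54756 = 234.
q = (1360 − 234)/2 = 563, p = (1360 + 234)/2 = 797.
Check: 563 · 797 = 448711.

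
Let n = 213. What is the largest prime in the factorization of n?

71

213 = 3 · 71
71 is prime.
So 213 = 3 · 71; the largest prime factor is 71.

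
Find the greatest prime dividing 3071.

3071 = 37 · 83
83 is prime.
So 3071 = 37 · 83; the largest prime factor is 83.

83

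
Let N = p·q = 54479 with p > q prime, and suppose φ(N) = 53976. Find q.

157

φ(n) = (p−1)(q−1) = n − (p+q) + 1, so p + q = 54479 − 53976 + 1 = 504.
p and q are the roots of t² − 504t + 54479 = 0.
Discriminant: 504² − 4·54479 = 254016 − 217916 = 36100; √36100 = 190.
q = (504 − 190)/2 = 157, p = (504 + 190)/2 = 347.
Check: 157 · 347 = 54479.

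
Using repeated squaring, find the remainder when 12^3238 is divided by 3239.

12^1 ≡ 12 (mod 3239)
12^2 ≡ 12^2 = 144 ≡ 144 (mod 3239)
12^4 ≡ 144^2 = 20736 ≡ 1302 (mod 3239)
12^8 ≡ 1302^2 = 1695204 ≡ 1207 (mod 3239)
12^16 ≡ 1207^2 = 1456849 ≡ 2538 (mod 3239)
12^32 ≡ 2538^2 = 6441444 ≡ 2312 (mod 3239)
12^64 ≡ 2312^2 = 5345344 ≡ 994 (mod 3239)
12^128 ≡ 994^2 = 988036 ≡ 141 (mod 3239)
12^256 ≡ 141^2 = 19881 ≡ 447 (mod 3239)
12^512 ≡ 447^2 = 199809 ≡ 2230 (mod 3239)
12^1024 ≡ 2230^2 = 4972900 ≡ 1035 (mod 3239)
12^2048 ≡ 1035^2 = 1071225 ≡ 2355 (mod 3239)
3238 = 2048 + 1024 + 128 + 32 + 4 + 2 in binary powers of 2.
So 12^3238 ≡ 2355 · 1035 · 141 · 2312 · 1302 · 144 ≡ 699 (mod 3239).
Since 699 ≠ 1, base 12 is a Fermat witness: 3239 is composite.

699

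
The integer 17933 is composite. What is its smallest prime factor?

17933 is odd.
Digit sum 23, not divisible by 3.
Ends in 3: not divisible by 5.
7: 17933 = 7·2561 + 6
11: 17933 = 11·1630 + 3
13: 17933 = 13·1379 + 6
17: 17933 = 17·1054 + 15
19: 17933 = 19·943 + 16
23: 17933 = 23·779 + 16
29: 17933 = 29·618 + 11
31: 17933 = 31·578 + 15
37: 17933 = 37·484 + 25
41: 17933 = 41·437 + 16
43: 17933 = 43·417 + 2
47: 17933 = 47·381 + 26
53: 17933 = 53·338 + 19
59: 17933 = 59·303 + 56
61: 17933 = 61·293 + 60
67: 17933 = 67·267 + 44
71: 17933 = 71·252 + 41
73: 17933 = 73·245 + 48
79: 17933 = 79·227

79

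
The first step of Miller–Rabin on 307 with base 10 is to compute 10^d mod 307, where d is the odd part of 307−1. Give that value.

307 − 1 = 306 = 2^1 · 153, so d = 153.
10^1 ≡ 10 (mod 307)
10^2 ≡ 10^2 = 100 ≡ 100 (mod 307)
10^4 ≡ 100^2 = 10000 ≡ 176 (mod 307)
10^8 ≡ 176^2 = 30976 ≡ 276 (mod 307)
10^16 ≡ 276^2 = 76176 ≡ 40 (mod 307)
10^32 ≡ 40^2 = 1600 ≡ 65 (mod 307)
10^64 ≡ 65^2 = 4225 ≡ 234 (mod 307)
10^128 ≡ 234^2 = 54756 ≡ 110 (mod 307)
153 = 128 + 16 + 8 + 1 in binary powers of 2.
So 10^153 ≡ 110 · 40 · 276 · 10 ≡ 1 (mod 307).
Since 10^d ≡ 1 (mod 307), base 10 does not prove 307 composite.

1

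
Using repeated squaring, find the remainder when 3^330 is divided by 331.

1

3^1 ≡ 3 (mod 331)
3^2 ≡ 3^2 = 9 ≡ 9 (mod 331)
3^4 ≡ 9^2 = 81 ≡ 81 (mod 331)
3^8 ≡ 81^2 = 6561 ≡ 272 (mod 331)
3^16 ≡ 272^2 = 73984 ≡ 171 (mod 331)
3^32 ≡ 171^2 = 29241 ≡ 113 (mod 331)
3^64 ≡ 113^2 = 12769 ≡ 191 (mod 331)
3^128 ≡ 191^2 = 36481 ≡ 71 (mod 331)
3^256 ≡ 71^2 = 5041 ≡ 76 (mod 331)
330 = 256 + 64 + 8 + 2 in binary powers of 2.
So 3^330 ≡ 76 · 191 · 272 · 9 ≡ 1 (mod 331).
Since the result is 1, base 3 gives no evidence that 331 is composite.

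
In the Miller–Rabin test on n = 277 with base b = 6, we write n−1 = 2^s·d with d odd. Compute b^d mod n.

277 − 1 = 276 = 2^2 · 69, so d = 69.
6^1 ≡ 6 (mod 277)
6^2 ≡ 6^2 = 36 ≡ 36 (mod 277)
6^4 ≡ 36^2 = 1296 ≡ 188 (mod 277)
6^8 ≡ 188^2 = 35344 ≡ 165 (mod 277)
6^16 ≡ 165^2 = 27225 ≡ 79 (mod 277)
6^32 ≡ 79^2 = 6241 ≡ 147 (mod 277)
6^64 ≡ 147^2 = 21609 ≡ 3 (mod 277)
69 = 64 + 4 + 1 in binary powers of 2.
So 6^69 ≡ 3 · 188 · 6 ≡ 60 (mod 277).
Squaring chain: 60 → 276; reaches −1, so base 6 does not prove 277 composite.

60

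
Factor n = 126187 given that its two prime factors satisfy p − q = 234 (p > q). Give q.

Since p = q + 234, we have 126187 = q(q + 234), so q² + 234q − 126187 = 0.
Discriminant: 234² + 4·126187 = 54756 + 504748 = 559504; √559504 = 748.
q = (−234 + 748)/2 = 257, and p = q + 234 = 491.
Check: 257 · 491 = 126187.

257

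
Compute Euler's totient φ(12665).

Factor: 12665 = 5 · 17 · 149.
φ(12665) = (5−1) · (17−1) · (149−1) = 4 · 16 · 148 = 9472.

9472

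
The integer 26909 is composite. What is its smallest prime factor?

71

26909 is odd.
Digit sum 26, not divisible by 3.
Ends in 9: not divisible by 5.
7: 26909 = 7·3844 + 1
11: 26909 = 11·2446 + 3
13: 26909 = 13·2069 + 12
17: 26909 = 17·1582 + 15
19: 26909 = 19·1416 + 5
23: 26909 = 23·1169 + 22
29: 26909 = 29·927 + 26
31: 26909 = 31·868 + 1
37: 26909 = 37·727 + 10
41: 26909 = 41·656 + 13
43: 26909 = 43·625 + 34
47: 26909 = 47·572 + 25
53: 26909 = 53·507 + 38
59: 26909 = 59·456 + 5
61: 26909 = 61·441 + 8
67: 26909 = 67·401 + 42
71: 26909 = 71·379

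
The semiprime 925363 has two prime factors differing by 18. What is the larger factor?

Since p = q + 18, we have 925363 = q(q + 18), so q² + 18q − 925363 = 0.
Discriminant: 18² + 4·925363 = 324 + 3701452 = 3701776; √3701776 = 1924.
q = (−18 + 1924)/2 = 953, and p = q + 18 = 971.
Check: 953 · 971 = 925363.

971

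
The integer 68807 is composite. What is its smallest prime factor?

83

68807 is odd.
Digit sum 29, not divisible by 3.
Ends in 7: not divisible by 5.
7: 68807 = 7·9829 + 4
11: 68807 = 11·6255 + 2
13: 68807 = 13·5292 + 11
17: 68807 = 17·4047 + 8
19: 68807 = 19·3621 + 8
23: 68807 = 23·2991 + 14
29: 68807 = 29·2372 + 19
31: 68807 = 31·2219 + 18
37: 68807 = 37·1859 + 24
41: 68807 = 41·1678 + 9
43: 68807 = 43·1600 + 7
47: 68807 = 47·1463 + 46
53: 68807 = 53·1298 + 13
59: 68807 = 59·1166 + 13
61: 68807 = 61·1127 + 60
67: 68807 = 67·1026 + 65
71: 68807 = 71·969 + 8
73: 68807 = 73·942 + 41
79: 68807 = 79·870 + 77
83: 68807 = 83·829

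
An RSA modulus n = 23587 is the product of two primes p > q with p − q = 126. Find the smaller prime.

103

Since p = q + 126, we have 23587 = q(q + 126), so q² + 126q − 23587 = 0.
Discriminant: 126² + 4·23587 = 15876 + 94348 = 110224; √110224 = 332.
q = (−126 + 332)/2 = 103, and p = q + 126 = 229.
Check: 103 · 229 = 23587.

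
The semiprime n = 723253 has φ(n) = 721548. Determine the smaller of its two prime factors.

787

φ(n) = (p−1)(q−1) = n − (p+q) + 1, so p + q = 723253 − 721548 + 1 = 1706.
p and q are the roots of t² − 1706t + 723253 = 0.
Discriminant: 1706² − 4·723253 = 2910436 − 2893012 = 17424; √17424 = 132.
q = (1706 − 132)/2 = 787, p = (1706 + 132)/2 = 919.
Check: 787 · 919 = 723253.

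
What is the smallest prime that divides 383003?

29

383003 is odd.
Digit sum 17, not divisible by 3.
Ends in 3: not divisible by 5.
7: 383003 = 7·54714 + 5
11: 383003 = 11·34818 + 5
13: 383003 = 13·29461 + 10
17: 383003 = 17·22529 + 10
19: 383003 = 19·20158 + 1
23: 383003 = 23·16652 + 7
29: 383003 = 29·13207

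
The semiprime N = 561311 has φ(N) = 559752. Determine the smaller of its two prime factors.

563

φ(n) = (p−1)(q−1) = n − (p+q) + 1, so p + q = 561311 − 559752 + 1 = 1560.
p and q are the roots of t² − 1560t + 561311 = 0.
Discriminant: 1560² − 4·561311 = 2433600 − 2245244 = 188356; √188356 = 434.
q = (1560 − 434)/2 = 563, p = (1560 + 434)/2 = 997.
Check: 563 · 997 = 561311.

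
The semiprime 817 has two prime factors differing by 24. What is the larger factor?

Since p = q + 24, we have 817 = q(q + 24), so q² + 24q − 817 = 0.
Discriminant: 24² + 4·817 = 576 + 3268 = 3844; √3844 = 62.
q = (−24 + 62)/2 = 19, and p = q + 24 = 43.
Check: 19 · 43 = 817.

43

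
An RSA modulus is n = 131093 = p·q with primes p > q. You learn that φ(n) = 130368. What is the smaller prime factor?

337

φ(n) = (p−1)(q−1) = n − (p+q) + 1, so p + q = 131093 − 130368 + 1 = 726.
p and q are the roots of t² − 726t + 131093 = 0.
Discriminant: 726² − 4·131093 = 527076 − 524372 = 2704; √2704 = 52.
q = (726 − 52)/2 = 337, p = (726 + 52)/2 = 389.
Check: 337 · 389 = 131093.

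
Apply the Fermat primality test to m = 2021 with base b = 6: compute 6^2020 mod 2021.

1511

6^1 ≡ 6 (mod 2021)
6^2 ≡ 6^2 = 36 ≡ 36 (mod 2021)
6^4 ≡ 36^2 = 1296 ≡ 1296 (mod 2021)
6^8 ≡ 1296^2 = 1679616 ≡ 165 (mod 2021)
6^16 ≡ 165^2 = 27225 ≡ 952 (mod 2021)
6^32 ≡ 952^2 = 906304 ≡ 896 (mod 2021)
6^64 ≡ 896^2 = 802816 ≡ 479 (mod 2021)
6^128 ≡ 479^2 = 229441 ≡ 1068 (mod 2021)
6^256 ≡ 1068^2 = 1140624 ≡ 780 (mod 2021)
6^512 ≡ 780^2 = 608400 ≡ 79 (mod 2021)
6^1024 ≡ 79^2 = 6241 ≡ 178 (mod 2021)
2020 = 1024 + 512 + 256 + 128 + 64 + 32 + 4 in binary powers of 2.
So 6^2020 ≡ 178 · 79 · 780 · 1068 · 479 · 896 · 1296 ≡ 1511 (mod 2021).
Since 1511 ≠ 1, base 6 is a Fermat witness: 2021 is composite.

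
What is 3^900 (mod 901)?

863

3^1 ≡ 3 (mod 901)
3^2 ≡ 3^2 = 9 ≡ 9 (mod 901)
3^4 ≡ 9^2 = 81 ≡ 81 (mod 901)
3^8 ≡ 81^2 = 6561 ≡ 254 (mod 901)
3^16 ≡ 254^2 = 64516 ≡ 545 (mod 901)
3^32 ≡ 545^2 = 297025 ≡ 596 (mod 901)
3^64 ≡ 596^2 = 355216 ≡ 222 (mod 901)
3^128 ≡ 222^2 = 49284 ≡ 630 (mod 901)
3^256 ≡ 630^2 = 396900 ≡ 460 (mod 901)
3^512 ≡ 460^2 = 211600 ≡ 766 (mod 901)
900 = 512 + 256 + 128 + 4 in binary powers of 2.
So 3^900 ≡ 766 · 460 · 630 · 81 ≡ 863 (mod 901).
Since 863 ≠ 1, base 3 is a Fermat witness: 901 is composite.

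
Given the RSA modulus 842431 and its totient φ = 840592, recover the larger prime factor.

983

φ(n) = (p−1)(q−1) = n − (p+q) + 1, so p + q = 842431 − 840592 + 1 = 1840.
p and q are the roots of t² − 1840t + 842431 = 0.
Discriminant: 1840² − 4·842431 = 3385600 − 3369724 = 15876; √15876 = 126.
q = (1840 − 126)/2 = 857, p = (1840 + 126)/2 = 983.
Check: 857 · 983 = 842431.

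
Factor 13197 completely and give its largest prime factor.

13197 = 3 · 4399
4399 = 53 · 83
83 is prime.
So 13197 = 3 · 53 · 83; the largest prime factor is 83.

83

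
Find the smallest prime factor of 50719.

67

50719 is odd.
Digit sum 22, not divisible by 3.
Ends in 9: not divisible by 5.
7: 50719 = 7·7245 + 4
11: 50719 = 11·4610 + 9
13: 50719 = 13·3901 + 6
17: 50719 = 17·2983 + 8
19: 50719 = 19·2669 + 8
23: 50719 = 23·2205 + 4
29: 50719 = 29·1748 + 27
31: 50719 = 31·1636 + 3
37: 50719 = 37·1370 + 29
41: 50719 = 41·1237 + 2
43: 50719 = 43·1179 + 22
47: 50719 = 47·1079 + 6
53: 50719 = 53·956 + 51
59: 50719 = 59·859 + 38
61: 50719 = 61·831 + 28
67: 50719 = 67·757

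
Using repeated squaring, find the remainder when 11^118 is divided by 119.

11^1 ≡ 11 (mod 119)
11^2 ≡ 11^2 = 121 ≡ 2 (mod 119)
11^4 ≡ 2^2 = 4 ≡ 4 (mod 119)
11^8 ≡ 4^2 = 16 ≡ 16 (mod 119)
11^16 ≡ 16^2 = 256 ≡ 18 (mod 119)
11^32 ≡ 18^2 = 324 ≡ 86 (mod 119)
11^64 ≡ 86^2 = 7396 ≡ 18 (mod 119)
118 = 64 + 32 + 16 + 4 + 2 in binary powers of 2.
So 11^118 ≡ 18 · 86 · 18 · 4 · 2 ≡ 25 (mod 119).
Since 25 ≠ 1, base 11 is a Fermat witness: 119 is composite.

25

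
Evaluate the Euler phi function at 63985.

Factor: 63985 = 5 · 67 · 191.
φ(63985) = (5−1) · (67−1) · (191−1) = 4 · 66 · 190 = 50160.

50160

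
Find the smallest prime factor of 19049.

43

19049 is odd.
Digit sum 23, not divisible by 3.
Ends in 9: not divisible by 5.
7: 19049 = 7·2721 + 2
11: 19049 = 11·1731 + 8
13: 19049 = 13·1465 + 4
17: 19049 = 17·1120 + 9
19: 19049 = 19·1002 + 11
23: 19049 = 23·828 + 5
29: 19049 = 29·656 + 25
31: 19049 = 31·614 + 15
37: 19049 = 37·514 + 31
41: 19049 = 41·464 + 25
43: 19049 = 43·443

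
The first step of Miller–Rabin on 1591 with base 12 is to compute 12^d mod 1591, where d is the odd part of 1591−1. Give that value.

285

1591 − 1 = 1590 = 2^1 · 795, so d = 795.
12^1 ≡ 12 (mod 1591)
12^2 ≡ 12^2 = 144 ≡ 144 (mod 1591)
12^4 ≡ 144^2 = 20736 ≡ 53 (mod 1591)
12^8 ≡ 53^2 = 2809 ≡ 1218 (mod 1591)
12^16 ≡ 1218^2 = 1483524 ≡ 712 (mod 1591)
12^32 ≡ 712^2 = 506944 ≡ 1006 (mod 1591)
12^64 ≡ 1006^2 = 1012036 ≡ 160 (mod 1591)
12^128 ≡ 160^2 = 25600 ≡ 144 (mod 1591)
12^256 ≡ 144^2 = 20736 ≡ 53 (mod 1591)
12^512 ≡ 53^2 = 2809 ≡ 1218 (mod 1591)
795 = 512 + 256 + 16 + 8 + 2 + 1 in binary powers of 2.
So 12^795 ≡ 1218 · 53 · 712 · 1218 · 144 · 12 ≡ 285 (mod 1591).
Squaring chain: 285; never reaches −1, so base 12 is a Miller–Rabin witness that 1591 is composite.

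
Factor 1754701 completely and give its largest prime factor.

73

1754701 = 13 · 134977
134977 = 43 · 3139
3139 = 43 · 73
73 is prime.
So 1754701 = 13 · 43^2 · 73; the largest prime factor is 73.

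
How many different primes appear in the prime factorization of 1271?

1271 = 31 · 41
1271 = 31 · 41, which has 2 distinct prime factors.

2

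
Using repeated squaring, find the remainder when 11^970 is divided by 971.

1

11^1 ≡ 11 (mod 971)
11^2 ≡ 11^2 = 121 ≡ 121 (mod 971)
11^4 ≡ 121^2 = 14641 ≡ 76 (mod 971)
11^8 ≡ 76^2 = 5776 ≡ 921 (mod 971)
11^16 ≡ 921^2 = 848241 ≡ 558 (mod 971)
11^32 ≡ 558^2 = 311364 ≡ 644 (mod 971)
11^64 ≡ 644^2 = 414736 ≡ 119 (mod 971)
11^128 ≡ 119^2 = 14161 ≡ 567 (mod 971)
11^256 ≡ 567^2 = 321489 ≡ 88 (mod 971)
11^512 ≡ 88^2 = 7744 ≡ 947 (mod 971)
970 = 512 + 256 + 128 + 64 + 8 + 2 in binary powers of 2.
So 11^970 ≡ 947 · 88 · 567 · 119 · 921 · 121 ≡ 1 (mod 971).
Since the result is 1, base 11 gives no evidence that 971 is composite.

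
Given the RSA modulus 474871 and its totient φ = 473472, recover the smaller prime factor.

φ(n) = (p−1)(q−1) = n − (p+q) + 1, so p + q = 474871 − 473472 + 1 = 1400.
p and q are the roots of t² − 1400t + 474871 = 0.
Discriminant: 1400² − 4·474871 = 1960000 − 1899484 = 60516; √60516 = 246.
q = (1400 − 246)/2 = 577, p = (1400 + 246)/2 = 823.
Check: 577 · 823 = 474871.

577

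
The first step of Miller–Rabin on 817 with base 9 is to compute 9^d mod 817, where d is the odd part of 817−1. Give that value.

817 − 1 = 816 = 2^4 · 51, so d = 51.
9^1 ≡ 9 (mod 817)
9^2 ≡ 9^2 = 81 ≡ 81 (mod 817)
9^4 ≡ 81^2 = 6561 ≡ 25 (mod 817)
9^8 ≡ 25^2 = 625 ≡ 625 (mod 817)
9^16 ≡ 625^2 = 390625 ≡ 99 (mod 817)
9^32 ≡ 99^2 = 9801 ≡ 814 (mod 817)
51 = 32 + 16 + 2 + 1 in binary powers of 2.
So 9^51 ≡ 814 · 99 · 81 · 9 ≡ 809 (mod 817).
Squaring chain: 809 → 64 → 11 → 121; never reaches −1, so base 9 is a Miller–Rabin witness that 817 is composite.

809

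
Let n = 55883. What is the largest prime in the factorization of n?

47

55883 = 29 · 1927
1927 = 41 · 47
47 is prime.
So 55883 = 29 · 41 · 47; the largest prime factor is 47.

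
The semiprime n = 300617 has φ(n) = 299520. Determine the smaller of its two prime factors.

φ(n) = (p−1)(q−1) = n − (p+q) + 1, so p + q = 300617 − 299520 + 1 = 1098.
p and q are the roots of t² − 1098t + 300617 = 0.
Discriminant: 1098² − 4·300617 = 1205604 − 1202468 = 3136; √3136 = 56.
q = (1098 − 56)/2 = 521, p = (1098 + 56)/2 = 577.
Check: 521 · 577 = 300617.

521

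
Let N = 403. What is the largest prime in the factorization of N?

31

403 = 13 · 31
31 is prime.
So 403 = 13 · 31; the largest prime factor is 31.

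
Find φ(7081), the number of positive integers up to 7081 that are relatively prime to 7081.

Factor: 7081 = 73 · 97.
φ(7081) = (73−1) · (97−1) = 72 · 96 = 6912.

6912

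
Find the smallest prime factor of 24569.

79

24569 is odd.
Digit sum 26, not divisible by 3.
Ends in 9: not divisible by 5.
7: 24569 = 7·3509 + 6
11: 24569 = 11·2233 + 6
13: 24569 = 13·1889 + 12
17: 24569 = 17·1445 + 4
19: 24569 = 19·1293 + 2
23: 24569 = 23·1068 + 5
29: 24569 = 29·847 + 6
31: 24569 = 31·792 + 17
37: 24569 = 37·664 + 1
41: 24569 = 41·599 + 10
43: 24569 = 43·571 + 16
47: 24569 = 47·522 + 35
53: 24569 = 53·463 + 30
59: 24569 = 59·416 + 25
61: 24569 = 61·402 + 47
67: 24569 = 67·366 + 47
71: 24569 = 71·346 + 3
73: 24569 = 73·336 + 41
79: 24569 = 79·311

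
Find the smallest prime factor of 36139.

36139 is odd.
Digit sum 22, not divisible by 3.
Ends in 9: not divisible by 5.
7: 36139 = 7·5162 + 5
11: 36139 = 11·3285 + 4
13: 36139 = 13·2779 + 12
17: 36139 = 17·2125 + 14
19: 36139 = 19·1902 + 1
23: 36139 = 23·1571 + 6
29: 36139 = 29·1246 + 5
31: 36139 = 31·1165 + 24
37: 36139 = 37·976 + 27
41: 36139 = 41·881 + 18
43: 36139 = 43·840 + 19
47: 36139 = 47·768 + 43
53: 36139 = 53·681 + 46
59: 36139 = 59·612 + 31
61: 36139 = 61·592 + 27
67: 36139 = 67·539 + 26
71: 36139 = 71·509

71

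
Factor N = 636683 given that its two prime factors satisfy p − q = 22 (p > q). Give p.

809

Since p = q + 22, we have 636683 = q(q + 22), so q² + 22q − 636683 = 0.
Discriminant: 22² + 4·636683 = 484 + 2546732 = 2547216; √2547216 = 1596.
q = (−22 + 1596)/2 = 787, and p = q + 22 = 809.
Check: 787 · 809 = 636683.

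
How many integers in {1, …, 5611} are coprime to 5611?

5400

Factor: 5611 = 31 · 181.
φ(5611) = (31−1) · (181−1) = 30 · 180 = 5400.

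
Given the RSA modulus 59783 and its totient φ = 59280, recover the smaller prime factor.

φ(n) = (p−1)(q−1) = n − (p+q) + 1, so p + q = 59783 − 59280 + 1 = 504.
p and q are the roots of t² − 504t + 59783 = 0.
Discriminant: 504² − 4·59783 = 254016 − 239132 = 14884; √14884 = 122.
q = (504 − 122)/2 = 191, p = (504 + 122)/2 = 313.
Check: 191 · 313 = 59783.

191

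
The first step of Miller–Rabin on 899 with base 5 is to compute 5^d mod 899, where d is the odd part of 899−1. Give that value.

899 − 1 = 898 = 2^1 · 449, so d = 449.
5^1 ≡ 5 (mod 899)
5^2 ≡ 5^2 = 25 ≡ 25 (mod 899)
5^4 ≡ 25^2 = 625 ≡ 625 (mod 899)
5^8 ≡ 625^2 = 390625 ≡ 459 (mod 899)
5^16 ≡ 459^2 = 210681 ≡ 315 (mod 899)
5^32 ≡ 315^2 = 99225 ≡ 335 (mod 899)
5^64 ≡ 335^2 = 112225 ≡ 749 (mod 899)
5^128 ≡ 749^2 = 561001 ≡ 25 (mod 899)
5^256 ≡ 25^2 = 625 ≡ 625 (mod 899)
449 = 256 + 128 + 64 + 1 in binary powers of 2.
So 5^449 ≡ 625 · 25 · 749 · 5 ≡ 614 (mod 899).
Squaring chain: 614; never reaches −1, so base 5 is a Miller–Rabin witness that 899 is composite.

614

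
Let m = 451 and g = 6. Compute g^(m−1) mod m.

6^1 ≡ 6 (mod 451)
6^2 ≡ 6^2 = 36 ≡ 36 (mod 451)
6^4 ≡ 36^2 = 1296 ≡ 394 (mod 451)
6^8 ≡ 394^2 = 155236 ≡ 92 (mod 451)
6^16 ≡ 92^2 = 8464 ≡ 346 (mod 451)
6^32 ≡ 346^2 = 119716 ≡ 201 (mod 451)
6^64 ≡ 201^2 = 40401 ≡ 262 (mod 451)
6^128 ≡ 262^2 = 68644 ≡ 92 (mod 451)
6^256 ≡ 92^2 = 8464 ≡ 346 (mod 451)
450 = 256 + 128 + 64 + 2 in binary powers of 2.
So 6^450 ≡ 346 · 92 · 262 · 36 ≡ 155 (mod 451).
Since 155 ≠ 1, base 6 is a Fermat witness: 451 is composite.

155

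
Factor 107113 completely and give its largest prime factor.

53

107113 = 43 · 2491
2491 = 47 · 53
53 is prime.
So 107113 = 43 · 47 · 53; the largest prime factor is 53.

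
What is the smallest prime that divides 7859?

7859 is odd.
Digit sum 29, not divisible by 3.
Ends in 9: not divisible by 5.
7: 7859 = 7·1122 + 5
11: 7859 = 11·714 + 5
13: 7859 = 13·604 + 7
17: 7859 = 17·462 + 5
19: 7859 = 19·413 + 12
23: 7859 = 23·341 + 16
29: 7859 = 29·271

29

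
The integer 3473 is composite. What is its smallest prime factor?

3473 is odd.
Digit sum 17, not divisible by 3.
Ends in 3: not divisible by 5.
7: 3473 = 7·496 + 1
11: 3473 = 11·315 + 8
13: 3473 = 13·267 + 2
17: 3473 = 17·204 + 5
19: 3473 = 19·182 + 15
23: 3473 = 23·151

23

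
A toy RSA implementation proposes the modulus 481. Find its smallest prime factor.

481 is odd.
Digit sum 13, not divisible by 3.
Ends in 1: not divisible by 5.
7: 481 = 7·68 + 5
11: 481 = 11·43 + 8
13: 481 = 13·37

13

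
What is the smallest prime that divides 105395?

5

105395 is odd.
Digit sum 23, not divisible by 3.
Ends in 5: divisible by 5.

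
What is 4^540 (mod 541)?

1

4^1 ≡ 4 (mod 541)
4^2 ≡ 4^2 = 16 ≡ 16 (mod 541)
4^4 ≡ 16^2 = 256 ≡ 256 (mod 541)
4^8 ≡ 256^2 = 65536 ≡ 75 (mod 541)
4^16 ≡ 75^2 = 5625 ≡ 215 (mod 541)
4^32 ≡ 215^2 = 46225 ≡ 240 (mod 541)
4^64 ≡ 240^2 = 57600 ≡ 254 (mod 541)
4^128 ≡ 254^2 = 64516 ≡ 137 (mod 541)
4^256 ≡ 137^2 = 18769 ≡ 375 (mod 541)
4^512 ≡ 375^2 = 140625 ≡ 506 (mod 541)
540 = 512 + 16 + 8 + 4 in binary powers of 2.
So 4^540 ≡ 506 · 215 · 75 · 256 ≡ 1 (mod 541).
Since the result is 1, base 4 gives no evidence that 541 is composite.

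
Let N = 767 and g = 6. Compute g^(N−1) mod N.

6^1 ≡ 6 (mod 767)
6^2 ≡ 6^2 = 36 ≡ 36 (mod 767)
6^4 ≡ 36^2 = 1296 ≡ 529 (mod 767)
6^8 ≡ 529^2 = 279841 ≡ 653 (mod 767)
6^16 ≡ 653^2 = 426409 ≡ 724 (mod 767)
6^32 ≡ 724^2 = 524176 ≡ 315 (mod 767)
6^64 ≡ 315^2 = 99225 ≡ 282 (mod 767)
6^128 ≡ 282^2 = 79524 ≡ 523 (mod 767)
6^256 ≡ 523^2 = 273529 ≡ 477 (mod 767)
6^512 ≡ 477^2 = 227529 ≡ 497 (mod 767)
766 = 512 + 128 + 64 + 32 + 16 + 8 + 4 + 2 in binary powers of 2.
So 6^766 ≡ 497 · 523 · 282 · 315 · 724 · 653 · 529 · 36 ≡ 641 (mod 767).
Since 641 ≠ 1, base 6 is a Fermat witness: 767 is composite.

641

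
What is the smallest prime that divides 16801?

53

16801 is odd.
Digit sum 16, not divisible by 3.
Ends in 1: not divisible by 5.
7: 16801 = 7·2400 + 1
11: 16801 = 11·1527 + 4
13: 16801 = 13·1292 + 5
17: 16801 = 17·988 + 5
19: 16801 = 19·884 + 5
23: 16801 = 23·730 + 11
29: 16801 = 29·579 + 10
31: 16801 = 31·541 + 30
37: 16801 = 37·454 + 3
41: 16801 = 41·409 + 32
43: 16801 = 43·390 + 31
47: 16801 = 47·357 + 22
53: 16801 = 53·317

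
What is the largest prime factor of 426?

71

426 = 2 · 213
213 = 3 · 71
71 is prime.
So 426 = 2 · 3 · 71; the largest prime factor is 71.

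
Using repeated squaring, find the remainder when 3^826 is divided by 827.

1

3^1 ≡ 3 (mod 827)
3^2 ≡ 3^2 = 9 ≡ 9 (mod 827)
3^4 ≡ 9^2 = 81 ≡ 81 (mod 827)
3^8 ≡ 81^2 = 6561 ≡ 772 (mod 827)
3^16 ≡ 772^2 = 595984 ≡ 544 (mod 827)
3^32 ≡ 544^2 = 295936 ≡ 697 (mod 827)
3^64 ≡ 697^2 = 485809 ≡ 360 (mod 827)
3^128 ≡ 360^2 = 129600 ≡ 588 (mod 827)
3^256 ≡ 588^2 = 345744 ≡ 58 (mod 827)
3^512 ≡ 58^2 = 3364 ≡ 56 (mod 827)
826 = 512 + 256 + 32 + 16 + 8 + 2 in binary powers of 2.
So 3^826 ≡ 56 · 58 · 697 · 544 · 772 · 9 ≡ 1 (mod 827).
Since the result is 1, base 3 gives no evidence that 827 is composite.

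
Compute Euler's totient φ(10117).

9900

Factor: 10117 = 67 · 151.
φ(10117) = (67−1) · (151−1) = 66 · 150 = 9900.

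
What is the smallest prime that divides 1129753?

1129753 is odd.
Digit sum 28, not divisible by 3.
Ends in 3: not divisible by 5.
7: 1129753 = 7·161393 + 2
11: 1129753 = 11·102704 + 9
13: 1129753 = 13·86904 + 1
17: 1129753 = 17·66456 + 1
19: 1129753 = 19·59460 + 13
23: 1129753 = 23·49119 + 16
29: 1129753 = 29·38957

29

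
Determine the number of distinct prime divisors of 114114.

114114 = 2 · 57057
57057 = 3 · 19019
19019 = 7 · 2717
2717 = 11 · 247
247 = 13 · 19
114114 = 2 · 3 · 7 · 11 · 13 · 19, which has 6 distinct prime factors.

6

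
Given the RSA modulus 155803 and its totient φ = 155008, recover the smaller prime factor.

φ(n) = (p−1)(q−1) = n − (p+q) + 1, so p + q = 155803 − 155008 + 1 = 796.
p and q are the roots of t² − 796t + 155803 = 0.
Discriminant: 796² − 4·155803 = 633616 − 623212 = 10404; √10404 = 102.
q = (796 − 102)/2 = 347, p = (796 + 102)/2 = 449.
Check: 347 · 449 = 155803.

347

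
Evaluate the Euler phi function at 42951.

Factor: 42951 = 3 · 103 · 139.
φ(42951) = (3−1) · (103−1) · (139−1) = 2 · 102 · 138 = 28152.

28152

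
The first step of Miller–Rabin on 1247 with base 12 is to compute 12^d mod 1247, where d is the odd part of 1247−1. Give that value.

1247 − 1 = 1246 = 2^1 · 623, so d = 623.
12^1 ≡ 12 (mod 1247)
12^2 ≡ 12^2 = 144 ≡ 144 (mod 1247)
12^4 ≡ 144^2 = 20736 ≡ 784 (mod 1247)
12^8 ≡ 784^2 = 614656 ≡ 1132 (mod 1247)
12^16 ≡ 1132^2 = 1281424 ≡ 755 (mod 1247)
12^32 ≡ 755^2 = 570025 ≡ 146 (mod 1247)
12^64 ≡ 146^2 = 21316 ≡ 117 (mod 1247)
12^128 ≡ 117^2 = 13689 ≡ 1219 (mod 1247)
12^256 ≡ 1219^2 = 1485961 ≡ 784 (mod 1247)
12^512 ≡ 784^2 = 614656 ≡ 1132 (mod 1247)
623 = 512 + 64 + 32 + 8 + 4 + 2 + 1 in binary powers of 2.
So 12^623 ≡ 1132 · 117 · 146 · 1132 · 784 · 144 · 12 ≡ 394 (mod 1247).
Squaring chain: 394; never reaches −1, so base 12 is a Miller–Rabin witness that 1247 is composite.

394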